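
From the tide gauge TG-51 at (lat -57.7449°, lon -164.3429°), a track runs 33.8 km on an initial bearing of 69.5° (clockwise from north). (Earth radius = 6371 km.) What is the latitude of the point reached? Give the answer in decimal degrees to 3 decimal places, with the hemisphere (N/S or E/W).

57.637°S

δ = d/R = 33.8/6371 = 0.005305 rad
φ₂ = arcsin(sin φ₁ cos δ + cos φ₁ sin δ cos θ)
   = arcsin(-0.84568·0.99999 + 0.53369·0.00531·0.35021) = -57.63733°
λ₂ = λ₁ + atan2(sin θ sin δ cos φ₁, cos δ − sin φ₁ sin φ₂) = -163.81098°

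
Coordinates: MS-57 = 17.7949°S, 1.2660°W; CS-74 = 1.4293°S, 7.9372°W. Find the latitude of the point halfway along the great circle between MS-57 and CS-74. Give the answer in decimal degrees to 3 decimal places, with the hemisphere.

9.628°S

Bx = cos φ₂ cos Δλ = 0.992920,  By = cos φ₂ sin Δλ = -0.116135
φₘ = atan2(sin φ₁ + sin φ₂, √((cos φ₁ + Bx)² + By²)) = -9.62810°
λₘ = λ₁ + atan2(By, cos φ₁ + Bx) = -4.68292°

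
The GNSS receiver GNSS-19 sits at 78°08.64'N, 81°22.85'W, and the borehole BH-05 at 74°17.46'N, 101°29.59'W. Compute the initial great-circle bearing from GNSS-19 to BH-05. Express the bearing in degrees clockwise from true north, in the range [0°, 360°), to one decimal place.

241.3°

GNSS-19: φ = +78.14400°, λ = -81.38083°
BH-05: φ = +74.29100°, λ = -101.49317°
Δλ = -20.1123°
y = sin Δλ · cos φ₂ = -0.093101
x = cos φ₁ sin φ₂ − sin φ₁ cos φ₂ cos Δλ = -0.051039
θ = atan2(y, x) = -118.7319° → 241.2681° (mod 360°)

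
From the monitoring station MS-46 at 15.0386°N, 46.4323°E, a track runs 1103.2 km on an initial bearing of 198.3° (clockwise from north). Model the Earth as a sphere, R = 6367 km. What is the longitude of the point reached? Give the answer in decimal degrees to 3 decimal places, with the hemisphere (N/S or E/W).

43.314°E

δ = d/R = 1103.2/6367 = 0.173268 rad
φ₂ = arcsin(sin φ₁ cos δ + cos φ₁ sin δ cos θ)
   = arcsin(0.25947·0.98503 + 0.96575·0.17240·-0.94943) = 5.59563°
λ₂ = λ₁ + atan2(sin θ sin δ cos φ₁, cos δ − sin φ₁ sin φ₂) = 43.31431°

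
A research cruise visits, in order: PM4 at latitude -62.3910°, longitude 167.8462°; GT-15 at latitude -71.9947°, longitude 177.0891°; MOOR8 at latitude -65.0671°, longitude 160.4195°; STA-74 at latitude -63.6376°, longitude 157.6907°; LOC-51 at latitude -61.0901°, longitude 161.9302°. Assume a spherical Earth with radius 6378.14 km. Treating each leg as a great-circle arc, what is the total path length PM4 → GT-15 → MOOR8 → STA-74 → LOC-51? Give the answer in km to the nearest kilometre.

PM4→GT-15: c = 0.178420 rad, d = 1137.99 km
GT-15→MOOR8: c = 0.160025 rad, d = 1020.66 km
MOOR8→STA-74: c = 0.032358 rad, d = 206.39 km
STA-74→LOC-51: c = 0.056144 rad, d = 358.10 km
Total = 1137.99 + 1020.66 + 206.39 + 358.10 = 2723.13 km

2723 km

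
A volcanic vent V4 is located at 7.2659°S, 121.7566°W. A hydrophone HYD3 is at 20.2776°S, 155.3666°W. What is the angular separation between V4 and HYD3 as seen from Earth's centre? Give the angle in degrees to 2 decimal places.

35.04°

Δφ = -13.0117°,  Δλ = -33.6100°
a = sin²(Δφ/2) + cos φ₁ cos φ₂ sin²(Δλ/2) = 0.090616
c = 2·arcsin(√a) = 0.611533 rad = 35.0383°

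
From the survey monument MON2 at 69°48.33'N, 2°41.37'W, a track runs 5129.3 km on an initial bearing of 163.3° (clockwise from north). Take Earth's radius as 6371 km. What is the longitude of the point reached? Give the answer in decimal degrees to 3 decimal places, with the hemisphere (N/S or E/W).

MON2: φ = +69.80550°, λ = -2.68950°
δ = d/R = 5129.3/6371 = 0.805101 rad
φ₂ = arcsin(sin φ₁ cos δ + cos φ₁ sin δ cos θ)
   = arcsin(0.93853·0.69304 + 0.34521·0.72090·-0.95782) = 24.33494°
λ₂ = λ₁ + atan2(sin θ sin δ cos φ₁, cos δ − sin φ₁ sin φ₂) = 10.45212°

10.452°E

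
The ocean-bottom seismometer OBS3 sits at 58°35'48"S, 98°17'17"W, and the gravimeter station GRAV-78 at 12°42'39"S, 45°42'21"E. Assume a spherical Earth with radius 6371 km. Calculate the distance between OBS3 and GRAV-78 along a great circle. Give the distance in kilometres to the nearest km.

11443 km

OBS3: φ = -58.59667°, λ = -98.28806°
GRAV-78: φ = -12.71083°, λ = +45.70583°
Δφ = 45.8858°,  Δλ = 143.9939°
a = sin²(Δφ/2) + cos φ₁ cos φ₂ sin²(Δλ/2) = 0.611691
c = 2·arcsin(√a) = 1.796080 rad = 102.9078°
d = R·c = 6371 × 1.796080 = 11442.8 km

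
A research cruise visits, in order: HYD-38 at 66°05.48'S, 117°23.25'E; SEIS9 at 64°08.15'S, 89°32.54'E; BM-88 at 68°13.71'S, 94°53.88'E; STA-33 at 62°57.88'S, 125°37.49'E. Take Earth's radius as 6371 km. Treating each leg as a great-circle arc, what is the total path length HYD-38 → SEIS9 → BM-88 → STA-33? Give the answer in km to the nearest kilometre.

3332 km

HYD-38: φ = -66.09133°, λ = +117.38750°
SEIS9: φ = -64.13583°, λ = +89.54233°
BM-88: φ = -68.22850°, λ = +94.89800°
STA-33: φ = -62.96467°, λ = +125.62483°
HYD-38→SEIS9: c = 0.205561 rad, d = 1309.63 km
SEIS9→BM-88: c = 0.080724 rad, d = 514.29 km
BM-88→STA-33: c = 0.236710 rad, d = 1508.08 km
Total = 1309.63 + 514.29 + 1508.08 = 3332.00 km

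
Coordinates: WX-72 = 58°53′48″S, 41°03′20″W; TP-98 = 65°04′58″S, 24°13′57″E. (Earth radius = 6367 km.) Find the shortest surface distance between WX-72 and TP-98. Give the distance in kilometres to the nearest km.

3315 km

WX-72: φ = -58.89667°, λ = -41.05556°
TP-98: φ = -65.08278°, λ = +24.23250°
Δφ = -6.1861°,  Δλ = 65.2881°
a = sin²(Δφ/2) + cos φ₁ cos φ₂ sin²(Δλ/2) = 0.066239
c = 2·arcsin(√a) = 0.520597 rad = 29.8280°
d = R·c = 6367 × 0.520597 = 3314.6 km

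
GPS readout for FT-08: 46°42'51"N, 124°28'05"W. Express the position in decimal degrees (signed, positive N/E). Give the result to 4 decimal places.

+46.7142°, -124.4681°

lat: 46.7142° N → +46.7142°
lon: 124.4681° W → -124.4681°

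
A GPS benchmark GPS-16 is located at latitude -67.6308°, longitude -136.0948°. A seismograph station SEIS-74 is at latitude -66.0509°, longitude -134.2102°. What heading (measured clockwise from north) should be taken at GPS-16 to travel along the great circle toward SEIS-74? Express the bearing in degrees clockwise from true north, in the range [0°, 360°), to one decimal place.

26.0°

Δλ = 1.8846°
y = sin Δλ · cos φ₂ = 0.013349
x = cos φ₁ sin φ₂ − sin φ₁ cos φ₂ cos Δλ = 0.027368
θ = atan2(y, x) = 26.0021° → 26.0021° (mod 360°)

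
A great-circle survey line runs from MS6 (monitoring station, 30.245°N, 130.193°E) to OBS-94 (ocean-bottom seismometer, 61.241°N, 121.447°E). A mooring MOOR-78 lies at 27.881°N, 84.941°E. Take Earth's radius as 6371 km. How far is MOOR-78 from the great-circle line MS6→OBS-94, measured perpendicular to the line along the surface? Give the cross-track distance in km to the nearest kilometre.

4171 km

δ₁₃ = central angle MS6→MOOR-78 = 0.687058 rad  (haversine)
θ₁₃ = bearing MS6→MOOR-78 = 278.207°,  θ₁₂ = bearing MS6→OBS-94 = 351.958°
dₓₜ = R·arcsin(sin δ₁₃ · sin(θ₁₃ − θ₁₂)) = 6371·arcsin(0.63427·sin(-73.751°)) = -4171.156 km
|dₓₜ| = 4171.156 km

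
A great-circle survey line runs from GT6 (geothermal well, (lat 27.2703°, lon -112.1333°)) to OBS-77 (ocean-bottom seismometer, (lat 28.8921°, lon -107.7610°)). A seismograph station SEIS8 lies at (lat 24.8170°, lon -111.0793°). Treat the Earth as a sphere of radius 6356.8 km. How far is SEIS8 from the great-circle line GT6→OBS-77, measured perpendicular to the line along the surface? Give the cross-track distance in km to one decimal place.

δ₁₃ = central angle GT6→SEIS8 = 0.045897 rad  (haversine)
θ₁₃ = bearing GT6→SEIS8 = 158.660°,  θ₁₂ = bearing GT6→OBS-77 = 66.178°
dₓₜ = R·arcsin(sin δ₁₃ · sin(θ₁₃ − θ₁₂)) = 6356.8·arcsin(0.04588·sin(92.482°)) = 291.481 km
|dₓₜ| = 291.481 km

291.5 km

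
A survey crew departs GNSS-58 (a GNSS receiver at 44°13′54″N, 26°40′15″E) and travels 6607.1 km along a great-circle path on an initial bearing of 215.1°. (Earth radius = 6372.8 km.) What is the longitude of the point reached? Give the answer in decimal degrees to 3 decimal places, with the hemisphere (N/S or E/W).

GNSS-58: φ = +44.23167°, λ = +26.67083°
δ = d/R = 6607.1/6372.8 = 1.036766 rad
φ₂ = arcsin(sin φ₁ cos δ + cos φ₁ sin δ cos θ)
   = arcsin(0.69756·0.50901 + 0.71653·0.86076·-0.81815) = -8.60009°
λ₂ = λ₁ + atan2(sin θ sin δ cos φ₁, cos δ − sin φ₁ sin φ₂) = -3.36697°

3.367°W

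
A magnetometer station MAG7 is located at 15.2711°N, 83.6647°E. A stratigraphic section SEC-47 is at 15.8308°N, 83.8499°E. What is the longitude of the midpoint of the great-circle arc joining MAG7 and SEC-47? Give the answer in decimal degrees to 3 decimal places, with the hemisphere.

83.757°E

Bx = cos φ₂ cos Δλ = 0.962066,  By = cos φ₂ sin Δλ = 0.003110
φₘ = atan2(sin φ₁ + sin φ₂, √((cos φ₁ + Bx)² + By²)) = 15.55097°
λₘ = λ₁ + atan2(By, cos φ₁ + Bx) = 83.75717°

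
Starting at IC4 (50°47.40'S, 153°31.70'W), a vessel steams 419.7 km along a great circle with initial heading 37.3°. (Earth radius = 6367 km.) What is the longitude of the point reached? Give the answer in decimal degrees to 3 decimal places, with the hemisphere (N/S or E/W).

150.126°W

IC4: φ = -50.79000°, λ = -153.52833°
δ = d/R = 419.7/6367 = 0.065918 rad
φ₂ = arcsin(sin φ₁ cos δ + cos φ₁ sin δ cos θ)
   = arcsin(-0.77483·0.99783 + 0.63216·0.06587·0.79547) = -47.73373°
λ₂ = λ₁ + atan2(sin θ sin δ cos φ₁, cos δ − sin φ₁ sin φ₂) = -150.12590°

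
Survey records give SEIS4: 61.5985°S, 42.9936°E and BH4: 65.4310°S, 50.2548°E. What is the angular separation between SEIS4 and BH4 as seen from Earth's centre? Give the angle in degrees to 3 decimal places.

Δφ = -3.8325°,  Δλ = 7.2612°
a = sin²(Δφ/2) + cos φ₁ cos φ₂ sin²(Δλ/2) = 0.001911
c = 2·arcsin(√a) = 0.087462 rad = 5.0112°

5.011°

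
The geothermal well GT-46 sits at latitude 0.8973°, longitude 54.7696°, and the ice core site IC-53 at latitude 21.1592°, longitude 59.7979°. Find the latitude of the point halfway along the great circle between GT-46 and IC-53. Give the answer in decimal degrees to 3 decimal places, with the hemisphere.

11.039°N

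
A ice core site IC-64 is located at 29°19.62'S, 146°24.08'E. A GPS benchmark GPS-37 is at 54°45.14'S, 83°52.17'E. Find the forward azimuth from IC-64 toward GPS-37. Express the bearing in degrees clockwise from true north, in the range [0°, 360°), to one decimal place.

221.4°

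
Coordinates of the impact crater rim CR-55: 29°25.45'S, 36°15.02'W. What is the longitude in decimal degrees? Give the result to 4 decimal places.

36.2503°W

36° + 15.02′/60 = 36 + 0.25033 = 36.2503°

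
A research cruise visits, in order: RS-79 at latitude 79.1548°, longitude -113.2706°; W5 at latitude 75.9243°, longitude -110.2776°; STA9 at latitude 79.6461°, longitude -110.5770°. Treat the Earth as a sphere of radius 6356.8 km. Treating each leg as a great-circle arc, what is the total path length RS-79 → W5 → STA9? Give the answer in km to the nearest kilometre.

778 km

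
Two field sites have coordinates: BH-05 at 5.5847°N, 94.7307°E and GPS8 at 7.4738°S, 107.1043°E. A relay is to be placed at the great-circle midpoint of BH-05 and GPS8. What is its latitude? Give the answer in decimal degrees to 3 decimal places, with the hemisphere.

0.950°S

Bx = cos φ₂ cos Δλ = 0.968473,  By = cos φ₂ sin Δλ = 0.212465
φₘ = atan2(sin φ₁ + sin φ₂, √((cos φ₁ + Bx)² + By²)) = -0.95008°
λₘ = λ₁ + atan2(By, cos φ₁ + Bx) = 100.90578°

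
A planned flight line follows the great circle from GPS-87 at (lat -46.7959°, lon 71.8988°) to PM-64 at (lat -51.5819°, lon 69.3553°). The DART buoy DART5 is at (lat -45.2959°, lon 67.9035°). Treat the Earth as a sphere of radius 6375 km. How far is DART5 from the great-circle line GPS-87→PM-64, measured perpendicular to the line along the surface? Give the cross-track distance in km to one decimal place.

346.6 km

δ₁₃ = central angle GPS-87→DART5 = 0.055016 rad  (haversine)
θ₁₃ = bearing GPS-87→DART5 = 296.961°,  θ₁₂ = bearing GPS-87→PM-64 = 198.199°
dₓₜ = R·arcsin(sin δ₁₃ · sin(θ₁₃ − θ₁₂)) = 6375·arcsin(0.05499·sin(98.762°)) = 346.632 km
|dₓₜ| = 346.632 km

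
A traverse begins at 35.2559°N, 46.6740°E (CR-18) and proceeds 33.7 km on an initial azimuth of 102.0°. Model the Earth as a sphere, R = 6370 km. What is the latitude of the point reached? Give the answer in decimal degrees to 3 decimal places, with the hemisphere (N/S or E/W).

35.192°N

δ = d/R = 33.7/6370 = 0.005290 rad
φ₂ = arcsin(sin φ₁ cos δ + cos φ₁ sin δ cos θ)
   = arcsin(0.57723·0.99999 + 0.81658·0.00529·-0.20791) = 35.19234°
λ₂ = λ₁ + atan2(sin θ sin δ cos φ₁, cos δ − sin φ₁ sin φ₂) = 47.03681°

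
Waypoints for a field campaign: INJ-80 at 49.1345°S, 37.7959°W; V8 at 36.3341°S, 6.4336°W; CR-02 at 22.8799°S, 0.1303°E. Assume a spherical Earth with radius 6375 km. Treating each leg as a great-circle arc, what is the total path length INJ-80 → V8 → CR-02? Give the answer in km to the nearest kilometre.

4527 km

INJ-80→V8: c = 0.455279 rad, d = 2902.40 km
V8→CR-02: c = 0.254890 rad, d = 1624.92 km
Total = 2902.40 + 1624.92 = 4527.32 km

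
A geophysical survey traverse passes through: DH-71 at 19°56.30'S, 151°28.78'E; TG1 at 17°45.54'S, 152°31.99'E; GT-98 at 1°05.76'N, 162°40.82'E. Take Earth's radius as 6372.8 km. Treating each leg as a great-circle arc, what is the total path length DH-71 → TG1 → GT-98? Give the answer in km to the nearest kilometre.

DH-71: φ = -19.93833°, λ = +151.47967°
TG1: φ = -17.75900°, λ = +152.53317°
GT-98: φ = +1.09600°, λ = +162.68033°
DH-71→TG1: c = 0.041827 rad, d = 266.56 km
TG1→GT-98: c = 0.372430 rad, d = 2373.42 km
Total = 266.56 + 2373.42 = 2639.98 km

2640 km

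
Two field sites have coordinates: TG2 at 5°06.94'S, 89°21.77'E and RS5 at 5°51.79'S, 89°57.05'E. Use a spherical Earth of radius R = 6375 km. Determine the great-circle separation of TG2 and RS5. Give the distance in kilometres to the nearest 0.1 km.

105.6 km

TG2: φ = -5.11567°, λ = +89.36283°
RS5: φ = -5.86317°, λ = +89.95083°
Δφ = -0.7475°,  Δλ = 0.5880°
a = sin²(Δφ/2) + cos φ₁ cos φ₂ sin²(Δλ/2) = 0.000069
c = 2·arcsin(√a) = 0.016570 rad = 0.9494°
d = R·c = 6375 × 0.016570 = 105.6 km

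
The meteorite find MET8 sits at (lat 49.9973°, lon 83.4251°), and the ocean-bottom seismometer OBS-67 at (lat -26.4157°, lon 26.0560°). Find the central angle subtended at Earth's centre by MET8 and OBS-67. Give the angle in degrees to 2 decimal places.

91.74°

Δφ = -76.4130°,  Δλ = -57.3691°
a = sin²(Δφ/2) + cos φ₁ cos φ₂ sin²(Δλ/2) = 0.515175
c = 2·arcsin(√a) = 1.601151 rad = 91.7392°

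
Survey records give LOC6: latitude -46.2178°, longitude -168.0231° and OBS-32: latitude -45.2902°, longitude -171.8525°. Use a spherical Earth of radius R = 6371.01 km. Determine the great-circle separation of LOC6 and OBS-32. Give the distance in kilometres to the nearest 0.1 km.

Δφ = 0.9276°,  Δλ = -3.8294°
a = sin²(Δφ/2) + cos φ₁ cos φ₂ sin²(Δλ/2) = 0.000609
c = 2·arcsin(√a) = 0.049358 rad = 2.8280°
d = R·c = 6371.01 × 0.049358 = 314.5 km

314.5 km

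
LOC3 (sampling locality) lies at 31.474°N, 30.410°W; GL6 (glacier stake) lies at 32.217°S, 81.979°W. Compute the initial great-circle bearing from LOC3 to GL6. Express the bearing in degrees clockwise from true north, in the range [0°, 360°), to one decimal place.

222.3°

Δλ = -51.5690°
y = sin Δλ · cos φ₂ = -0.662748
x = cos φ₁ sin φ₂ − sin φ₁ cos φ₂ cos Δλ = -0.729256
θ = atan2(y, x) = -137.7354° → 222.2646° (mod 360°)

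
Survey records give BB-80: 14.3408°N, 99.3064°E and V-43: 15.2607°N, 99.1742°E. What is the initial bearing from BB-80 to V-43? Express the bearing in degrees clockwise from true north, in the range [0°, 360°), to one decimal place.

Δλ = -0.1322°
y = sin Δλ · cos φ₂ = -0.002226
x = cos φ₁ sin φ₂ − sin φ₁ cos φ₂ cos Δλ = 0.016055
θ = atan2(y, x) = -7.8934° → 352.1066° (mod 360°)

352.1°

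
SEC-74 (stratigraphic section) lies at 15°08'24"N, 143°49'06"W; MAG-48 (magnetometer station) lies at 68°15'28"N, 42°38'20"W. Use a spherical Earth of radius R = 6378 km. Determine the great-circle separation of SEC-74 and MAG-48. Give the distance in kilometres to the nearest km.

8908 km

SEC-74: φ = +15.14000°, λ = -143.81833°
MAG-48: φ = +68.25778°, λ = -42.63889°
Δφ = 53.1178°,  Δλ = 101.1794°
a = sin²(Δφ/2) + cos φ₁ cos φ₂ sin²(Δλ/2) = 0.413365
c = 2·arcsin(√a) = 1.396646 rad = 80.0219°
d = R·c = 6378 × 1.396646 = 8907.8 km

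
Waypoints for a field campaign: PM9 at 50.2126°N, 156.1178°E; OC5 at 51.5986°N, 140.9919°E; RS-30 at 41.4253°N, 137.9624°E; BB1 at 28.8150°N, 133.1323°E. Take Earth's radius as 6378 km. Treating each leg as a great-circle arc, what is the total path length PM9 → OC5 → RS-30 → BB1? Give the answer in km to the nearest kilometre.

3697 km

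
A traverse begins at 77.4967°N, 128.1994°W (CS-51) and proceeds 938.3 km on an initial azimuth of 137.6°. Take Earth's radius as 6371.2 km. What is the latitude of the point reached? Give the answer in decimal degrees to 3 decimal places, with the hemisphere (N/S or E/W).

70.434°N

δ = d/R = 938.3/6371.2 = 0.147272 rad
φ₂ = arcsin(sin φ₁ cos δ + cos φ₁ sin δ cos θ)
   = arcsin(0.97628·0.98918 + 0.21650·0.14674·-0.73846) = 70.43387°
λ₂ = λ₁ + atan2(sin θ sin δ cos φ₁, cos δ − sin φ₁ sin φ₂) = -111.01439°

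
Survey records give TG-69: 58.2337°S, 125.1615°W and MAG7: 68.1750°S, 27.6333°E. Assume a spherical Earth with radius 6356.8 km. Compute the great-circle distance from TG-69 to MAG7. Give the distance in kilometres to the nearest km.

Δφ = -9.9413°,  Δλ = 152.7948°
a = sin²(Δφ/2) + cos φ₁ cos φ₂ sin²(Δλ/2) = 0.192404
c = 2·arcsin(√a) = 0.908166 rad = 52.0341°
d = R·c = 6356.8 × 0.908166 = 5773.0 km

5773 km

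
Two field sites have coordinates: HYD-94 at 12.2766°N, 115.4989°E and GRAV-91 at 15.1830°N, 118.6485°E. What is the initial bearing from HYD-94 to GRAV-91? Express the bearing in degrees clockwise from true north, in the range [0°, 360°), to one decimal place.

46.1°

Δλ = 3.1496°
y = sin Δλ · cos φ₂ = 0.053025
x = cos φ₁ sin φ₂ − sin φ₁ cos φ₂ cos Δλ = 0.051014
θ = atan2(y, x) = 46.1073° → 46.1073° (mod 360°)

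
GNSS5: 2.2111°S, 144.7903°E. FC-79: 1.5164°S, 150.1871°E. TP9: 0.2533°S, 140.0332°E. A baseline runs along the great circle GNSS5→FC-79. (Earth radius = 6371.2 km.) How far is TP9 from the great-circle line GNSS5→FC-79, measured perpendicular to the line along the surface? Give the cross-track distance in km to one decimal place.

δ₁₃ = central angle GNSS5→TP9 = 0.089762 rad  (haversine)
θ₁₃ = bearing GNSS5→TP9 = 292.311°,  θ₁₂ = bearing GNSS5→FC-79 = 82.754°
dₓₜ = R·arcsin(sin δ₁₃ · sin(θ₁₃ − θ₁₂)) = 6371.2·arcsin(0.08964·sin(209.556°)) = -281.815 km
|dₓₜ| = 281.815 km

281.8 km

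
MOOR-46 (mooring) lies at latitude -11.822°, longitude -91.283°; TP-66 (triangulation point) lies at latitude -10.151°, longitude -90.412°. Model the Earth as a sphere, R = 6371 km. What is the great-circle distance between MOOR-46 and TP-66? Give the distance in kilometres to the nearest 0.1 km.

208.7 km

Δφ = 1.6710°,  Δλ = 0.8710°
a = sin²(Δφ/2) + cos φ₁ cos φ₂ sin²(Δλ/2) = 0.000268
c = 2·arcsin(√a) = 0.032760 rad = 1.8770°
d = R·c = 6371 × 0.032760 = 208.7 km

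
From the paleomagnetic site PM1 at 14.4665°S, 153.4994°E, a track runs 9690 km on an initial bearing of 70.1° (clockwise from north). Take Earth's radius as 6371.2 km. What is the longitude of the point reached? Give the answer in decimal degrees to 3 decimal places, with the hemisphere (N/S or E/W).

124.574°W

δ = d/R = 9690/6371.2 = 1.520907 rad
φ₂ = arcsin(sin φ₁ cos δ + cos φ₁ sin δ cos θ)
   = arcsin(-0.24981·0.04987 + 0.96829·0.99876·0.34038) = 18.46464°
λ₂ = λ₁ + atan2(sin θ sin δ cos φ₁, cos δ − sin φ₁ sin φ₂) = -124.57413°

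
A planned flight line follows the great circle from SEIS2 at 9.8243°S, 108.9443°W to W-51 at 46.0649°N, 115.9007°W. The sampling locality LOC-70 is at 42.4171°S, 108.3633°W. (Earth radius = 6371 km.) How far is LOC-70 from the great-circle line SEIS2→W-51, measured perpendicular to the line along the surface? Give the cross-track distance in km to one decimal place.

299.6 km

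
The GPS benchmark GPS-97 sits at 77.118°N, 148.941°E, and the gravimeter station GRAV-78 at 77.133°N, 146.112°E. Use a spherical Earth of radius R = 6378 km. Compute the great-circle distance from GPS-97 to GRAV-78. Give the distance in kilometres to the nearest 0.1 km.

70.2 km

Δφ = 0.0150°,  Δλ = -2.8290°
a = sin²(Δφ/2) + cos φ₁ cos φ₂ sin²(Δλ/2) = 0.000030
c = 2·arcsin(√a) = 0.011004 rad = 0.6305°
d = R·c = 6378 × 0.011004 = 70.2 km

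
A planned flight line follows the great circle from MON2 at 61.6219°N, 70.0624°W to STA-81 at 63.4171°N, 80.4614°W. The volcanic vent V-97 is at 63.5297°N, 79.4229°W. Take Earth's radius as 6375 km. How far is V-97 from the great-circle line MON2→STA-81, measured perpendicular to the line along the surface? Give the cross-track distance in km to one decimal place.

26.5 km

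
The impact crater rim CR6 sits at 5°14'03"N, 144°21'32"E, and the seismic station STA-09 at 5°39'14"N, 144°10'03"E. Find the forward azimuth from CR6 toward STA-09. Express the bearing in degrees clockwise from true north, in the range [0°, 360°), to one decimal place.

335.6°

CR6: φ = +5.23417°, λ = +144.35889°
STA-09: φ = +5.65389°, λ = +144.16750°
Δλ = -0.1914°
y = sin Δλ · cos φ₂ = -0.003324
x = cos φ₁ sin φ₂ − sin φ₁ cos φ₂ cos Δλ = 0.007326
θ = atan2(y, x) = -24.4058° → 335.5942° (mod 360°)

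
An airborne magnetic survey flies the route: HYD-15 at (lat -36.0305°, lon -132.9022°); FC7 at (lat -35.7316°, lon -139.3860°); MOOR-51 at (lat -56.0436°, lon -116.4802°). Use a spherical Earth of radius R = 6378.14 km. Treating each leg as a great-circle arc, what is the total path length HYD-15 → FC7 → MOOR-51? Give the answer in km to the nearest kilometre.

3432 km

HYD-15→FC7: c = 0.091820 rad, d = 585.64 km
FC7→MOOR-51: c = 0.446272 rad, d = 2846.39 km
Total = 585.64 + 2846.39 = 3432.03 km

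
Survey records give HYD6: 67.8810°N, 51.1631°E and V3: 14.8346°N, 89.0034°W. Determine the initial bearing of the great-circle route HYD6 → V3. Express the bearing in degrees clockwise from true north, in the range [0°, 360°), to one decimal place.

321.7°

Δλ = -140.1665°
y = sin Δλ · cos φ₂ = -0.619208
x = cos φ₁ sin φ₂ − sin φ₁ cos φ₂ cos Δλ = 0.784086
θ = atan2(y, x) = -38.2989° → 321.7011° (mod 360°)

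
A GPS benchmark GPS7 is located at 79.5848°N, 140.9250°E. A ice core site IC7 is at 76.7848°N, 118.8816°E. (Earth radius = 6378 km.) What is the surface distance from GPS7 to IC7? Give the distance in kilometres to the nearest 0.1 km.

Δφ = -2.8000°,  Δλ = -22.0434°
a = sin²(Δφ/2) + cos φ₁ cos φ₂ sin²(Δλ/2) = 0.002107
c = 2·arcsin(√a) = 0.091847 rad = 5.2624°
d = R·c = 6378 × 0.091847 = 585.8 km

585.8 km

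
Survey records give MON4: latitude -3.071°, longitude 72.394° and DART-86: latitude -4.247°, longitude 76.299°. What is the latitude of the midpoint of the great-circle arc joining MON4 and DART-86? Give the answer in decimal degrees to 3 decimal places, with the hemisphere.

3.661°S

Bx = cos φ₂ cos Δλ = 0.994939,  By = cos φ₂ sin Δλ = 0.067915
φₘ = atan2(sin φ₁ + sin φ₂, √((cos φ₁ + Bx)² + By²)) = -3.66112°
λₘ = λ₁ + atan2(By, cos φ₁ + Bx) = 74.34522°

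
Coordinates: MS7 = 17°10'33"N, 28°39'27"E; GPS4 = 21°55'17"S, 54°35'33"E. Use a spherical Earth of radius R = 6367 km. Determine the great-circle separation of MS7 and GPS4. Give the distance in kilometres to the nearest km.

5181 km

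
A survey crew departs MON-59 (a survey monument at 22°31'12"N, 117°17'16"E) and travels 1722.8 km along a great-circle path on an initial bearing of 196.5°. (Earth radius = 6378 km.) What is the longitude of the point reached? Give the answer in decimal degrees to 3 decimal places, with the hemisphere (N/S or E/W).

MON-59: φ = +22.52000°, λ = +117.28778°
δ = d/R = 1722.8/6378 = 0.270116 rad
φ₂ = arcsin(sin φ₁ cos δ + cos φ₁ sin δ cos θ)
   = arcsin(0.38301·0.96374 + 0.92375·0.26684·-0.95882) = 7.62989°
λ₂ = λ₁ + atan2(sin θ sin δ cos φ₁, cos δ − sin φ₁ sin φ₂) = 112.90240°

112.902°E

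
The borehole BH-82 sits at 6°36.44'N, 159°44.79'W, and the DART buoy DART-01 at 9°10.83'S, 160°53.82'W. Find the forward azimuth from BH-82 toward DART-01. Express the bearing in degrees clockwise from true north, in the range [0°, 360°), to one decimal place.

BH-82: φ = +6.60733°, λ = -159.74650°
DART-01: φ = -9.18050°, λ = -160.89700°
Δλ = -1.1505°
y = sin Δλ · cos φ₂ = -0.019821
x = cos φ₁ sin φ₂ − sin φ₁ cos φ₂ cos Δλ = -0.272053
θ = atan2(y, x) = -175.8329° → 184.1671° (mod 360°)

184.2°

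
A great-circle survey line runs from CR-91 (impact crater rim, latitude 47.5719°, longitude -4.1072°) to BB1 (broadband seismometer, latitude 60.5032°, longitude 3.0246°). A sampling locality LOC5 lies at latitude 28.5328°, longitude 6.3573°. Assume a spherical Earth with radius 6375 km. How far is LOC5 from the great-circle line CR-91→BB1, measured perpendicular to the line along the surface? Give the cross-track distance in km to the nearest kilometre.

1520 km

δ₁₃ = central angle CR-91→LOC5 = 0.361301 rad  (haversine)
θ₁₃ = bearing CR-91→LOC5 = 153.166°,  θ₁₂ = bearing CR-91→BB1 = 15.098°
dₓₜ = R·arcsin(sin δ₁₃ · sin(θ₁₃ − θ₁₂)) = 6375·arcsin(0.35349·sin(138.069°)) = 1520.247 km
|dₓₜ| = 1520.247 km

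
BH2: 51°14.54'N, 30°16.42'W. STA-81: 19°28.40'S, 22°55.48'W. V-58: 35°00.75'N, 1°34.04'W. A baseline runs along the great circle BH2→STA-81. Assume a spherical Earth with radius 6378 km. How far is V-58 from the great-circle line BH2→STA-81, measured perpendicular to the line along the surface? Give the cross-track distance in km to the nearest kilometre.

2380 km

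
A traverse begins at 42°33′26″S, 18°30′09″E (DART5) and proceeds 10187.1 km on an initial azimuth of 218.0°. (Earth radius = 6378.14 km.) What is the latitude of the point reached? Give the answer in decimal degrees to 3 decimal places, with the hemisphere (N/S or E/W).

DART5: φ = -42.55722°, λ = +18.50250°
δ = d/R = 10187.1/6378.14 = 1.597190 rad
φ₂ = arcsin(sin φ₁ cos δ + cos φ₁ sin δ cos θ)
   = arcsin(-0.67633·-0.02639 + 0.73660·0.99965·-0.78801) = -34.22192°
λ₂ = λ₁ + atan2(sin θ sin δ cos φ₁, cos δ − sin φ₁ sin φ₂) = -113.39734°

34.222°S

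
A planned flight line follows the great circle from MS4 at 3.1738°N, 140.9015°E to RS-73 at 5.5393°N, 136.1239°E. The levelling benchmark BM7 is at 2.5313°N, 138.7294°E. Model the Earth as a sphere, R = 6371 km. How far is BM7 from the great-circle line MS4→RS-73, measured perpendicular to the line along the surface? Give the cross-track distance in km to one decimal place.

δ₁₃ = central angle MS4→BM7 = 0.039489 rad  (haversine)
θ₁₃ = bearing MS4→BM7 = 253.559°,  θ₁₂ = bearing MS4→RS-73 = 296.574°
dₓₜ = R·arcsin(sin δ₁₃ · sin(θ₁₃ − θ₁₂)) = 6371·arcsin(0.03948·sin(-43.015°)) = -171.604 km
|dₓₜ| = 171.604 km

171.6 km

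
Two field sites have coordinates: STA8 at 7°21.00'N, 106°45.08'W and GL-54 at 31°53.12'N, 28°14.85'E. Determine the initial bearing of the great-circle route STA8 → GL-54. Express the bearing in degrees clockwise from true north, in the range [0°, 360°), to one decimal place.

STA8: φ = +7.35000°, λ = -106.75133°
GL-54: φ = +31.88533°, λ = +28.24750°
Δλ = 134.9988°
y = sin Δλ · cos φ₂ = 0.600421
x = cos φ₁ sin φ₂ − sin φ₁ cos φ₂ cos Δλ = 0.600690
θ = atan2(y, x) = 44.9872° → 44.9872° (mod 360°)

45.0°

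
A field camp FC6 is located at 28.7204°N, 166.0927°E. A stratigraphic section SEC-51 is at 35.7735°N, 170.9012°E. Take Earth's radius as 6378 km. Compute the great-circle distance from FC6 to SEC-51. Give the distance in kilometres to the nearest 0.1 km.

906.0 km

Δφ = 7.0531°,  Δλ = 4.8085°
a = sin²(Δφ/2) + cos φ₁ cos φ₂ sin²(Δλ/2) = 0.005036
c = 2·arcsin(√a) = 0.142045 rad = 8.1386°
d = R·c = 6378 × 0.142045 = 906.0 km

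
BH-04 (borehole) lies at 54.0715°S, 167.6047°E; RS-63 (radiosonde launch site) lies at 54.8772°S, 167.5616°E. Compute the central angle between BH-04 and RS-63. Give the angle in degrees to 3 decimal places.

Δφ = -0.8057°,  Δλ = -0.0431°
a = sin²(Δφ/2) + cos φ₁ cos φ₂ sin²(Δλ/2) = 0.000049
c = 2·arcsin(√a) = 0.014069 rad = 0.8061°

0.806°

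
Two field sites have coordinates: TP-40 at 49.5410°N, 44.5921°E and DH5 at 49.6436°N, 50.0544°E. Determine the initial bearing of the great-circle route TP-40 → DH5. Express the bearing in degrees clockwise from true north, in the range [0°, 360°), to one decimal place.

Δλ = 5.4623°
y = sin Δλ · cos φ₂ = 0.061640
x = cos φ₁ sin φ₂ − sin φ₁ cos φ₂ cos Δλ = 0.004028
θ = atan2(y, x) = 86.2612° → 86.2612° (mod 360°)

86.3°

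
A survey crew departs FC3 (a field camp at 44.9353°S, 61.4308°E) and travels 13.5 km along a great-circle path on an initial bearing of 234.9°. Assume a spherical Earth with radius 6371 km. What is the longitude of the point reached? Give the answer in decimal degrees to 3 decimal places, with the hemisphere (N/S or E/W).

61.290°E

δ = d/R = 13.5/6371 = 0.002119 rad
φ₂ = arcsin(sin φ₁ cos δ + cos φ₁ sin δ cos θ)
   = arcsin(-0.70631·1.00000 + 0.70790·0.00212·-0.57501) = -45.00502°
λ₂ = λ₁ + atan2(sin θ sin δ cos φ₁, cos δ − sin φ₁ sin φ₂) = 61.29031°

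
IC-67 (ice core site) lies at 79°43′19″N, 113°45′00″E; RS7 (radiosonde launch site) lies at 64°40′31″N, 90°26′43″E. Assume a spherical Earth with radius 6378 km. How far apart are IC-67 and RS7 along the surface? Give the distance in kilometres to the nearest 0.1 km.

IC-67: φ = +79.72194°, λ = +113.75000°
RS7: φ = +64.67528°, λ = +90.44528°
Δφ = -15.0467°,  Δλ = -23.3047°
a = sin²(Δφ/2) + cos φ₁ cos φ₂ sin²(Δλ/2) = 0.020256
c = 2·arcsin(√a) = 0.285617 rad = 16.3647°
d = R·c = 6378 × 0.285617 = 1821.7 km

1821.7 km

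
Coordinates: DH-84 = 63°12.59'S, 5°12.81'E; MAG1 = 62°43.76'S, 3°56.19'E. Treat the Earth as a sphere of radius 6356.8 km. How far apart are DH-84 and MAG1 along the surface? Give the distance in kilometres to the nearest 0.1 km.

83.6 km

DH-84: φ = -63.20983°, λ = +5.21350°
MAG1: φ = -62.72933°, λ = +3.93650°
Δφ = 0.4805°,  Δλ = -1.2770°
a = sin²(Δφ/2) + cos φ₁ cos φ₂ sin²(Δλ/2) = 0.000043
c = 2·arcsin(√a) = 0.013150 rad = 0.7534°
d = R·c = 6356.8 × 0.013150 = 83.6 km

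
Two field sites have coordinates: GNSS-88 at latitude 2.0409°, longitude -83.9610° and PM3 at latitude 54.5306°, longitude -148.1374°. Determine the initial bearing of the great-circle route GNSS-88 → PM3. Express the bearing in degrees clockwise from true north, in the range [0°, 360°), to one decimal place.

327.0°

Δλ = -64.1764°
y = sin Δλ · cos φ₂ = -0.522322
x = cos φ₁ sin φ₂ − sin φ₁ cos φ₂ cos Δλ = 0.804907
θ = atan2(y, x) = -32.9804° → 327.0196° (mod 360°)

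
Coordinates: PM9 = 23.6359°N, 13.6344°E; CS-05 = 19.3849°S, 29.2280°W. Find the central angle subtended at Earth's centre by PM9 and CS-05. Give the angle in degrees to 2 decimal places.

Δφ = -43.0208°,  Δλ = -42.8624°
a = sin²(Δφ/2) + cos φ₁ cos φ₂ sin²(Δλ/2) = 0.249819
c = 2·arcsin(√a) = 1.046780 rad = 59.9761°

59.98°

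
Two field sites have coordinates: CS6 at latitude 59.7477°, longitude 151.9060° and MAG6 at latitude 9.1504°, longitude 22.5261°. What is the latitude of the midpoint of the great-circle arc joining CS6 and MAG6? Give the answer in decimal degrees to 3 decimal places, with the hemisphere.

Bx = cos φ₂ cos Δλ = -0.626385,  By = cos φ₂ sin Δλ = -0.763120
φₘ = atan2(sin φ₁ + sin φ₂, √((cos φ₁ + Bx)² + By²)) = 52.92380°
λₘ = λ₁ + atan2(By, cos φ₁ + Bx) = 52.78076°

52.924°N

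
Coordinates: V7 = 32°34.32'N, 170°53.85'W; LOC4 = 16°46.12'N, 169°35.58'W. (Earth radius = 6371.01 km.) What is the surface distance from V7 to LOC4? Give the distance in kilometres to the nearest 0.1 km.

1762.1 km

V7: φ = +32.57200°, λ = -170.89750°
LOC4: φ = +16.76867°, λ = -169.59300°
Δφ = -15.8033°,  Δλ = 1.3045°
a = sin²(Δφ/2) + cos φ₁ cos φ₂ sin²(Δλ/2) = 0.019003
c = 2·arcsin(√a) = 0.276587 rad = 15.8473°
d = R·c = 6371.01 × 0.276587 = 1762.1 km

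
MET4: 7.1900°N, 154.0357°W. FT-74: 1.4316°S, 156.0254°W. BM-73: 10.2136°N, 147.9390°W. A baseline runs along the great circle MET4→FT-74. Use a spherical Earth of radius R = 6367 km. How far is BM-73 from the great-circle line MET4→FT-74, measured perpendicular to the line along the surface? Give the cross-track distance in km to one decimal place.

572.3 km

δ₁₃ = central angle MET4→BM-73 = 0.117666 rad  (haversine)
θ₁₃ = bearing MET4→BM-73 = 62.919°,  θ₁₂ = bearing MET4→FT-74 = 193.043°
dₓₜ = R·arcsin(sin δ₁₃ · sin(θ₁₃ − θ₁₂)) = 6367·arcsin(0.11739·sin(-130.124°)) = -572.313 km
|dₓₜ| = 572.313 km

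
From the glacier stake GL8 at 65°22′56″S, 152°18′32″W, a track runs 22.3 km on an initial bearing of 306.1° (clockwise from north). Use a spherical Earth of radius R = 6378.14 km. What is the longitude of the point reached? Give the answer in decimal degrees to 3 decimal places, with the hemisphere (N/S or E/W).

GL8: φ = -65.38222°, λ = -152.30889°
δ = d/R = 22.3/6378.14 = 0.003496 rad
φ₂ = arcsin(sin φ₁ cos δ + cos φ₁ sin δ cos θ)
   = arcsin(-0.90911·0.99999 + 0.41656·0.00350·0.58920) = -65.26370°
λ₂ = λ₁ + atan2(sin θ sin δ cos φ₁, cos δ − sin φ₁ sin φ₂) = -152.69571°

152.696°W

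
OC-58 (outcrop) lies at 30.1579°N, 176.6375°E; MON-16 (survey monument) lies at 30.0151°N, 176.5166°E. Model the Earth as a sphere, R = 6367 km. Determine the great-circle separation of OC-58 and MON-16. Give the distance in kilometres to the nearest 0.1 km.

Δφ = -0.1428°,  Δλ = -0.1209°
a = sin²(Δφ/2) + cos φ₁ cos φ₂ sin²(Δλ/2) = 0.000002
c = 2·arcsin(√a) = 0.003090 rad = 0.1770°
d = R·c = 6367 × 0.003090 = 19.7 km

19.7 km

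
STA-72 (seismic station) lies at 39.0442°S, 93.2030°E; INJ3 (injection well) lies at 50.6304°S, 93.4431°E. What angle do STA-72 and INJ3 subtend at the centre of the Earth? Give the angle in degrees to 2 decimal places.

Δφ = -11.5862°,  Δλ = 0.2401°
a = sin²(Δφ/2) + cos φ₁ cos φ₂ sin²(Δλ/2) = 0.010190
c = 2·arcsin(√a) = 0.202239 rad = 11.5874°

11.59°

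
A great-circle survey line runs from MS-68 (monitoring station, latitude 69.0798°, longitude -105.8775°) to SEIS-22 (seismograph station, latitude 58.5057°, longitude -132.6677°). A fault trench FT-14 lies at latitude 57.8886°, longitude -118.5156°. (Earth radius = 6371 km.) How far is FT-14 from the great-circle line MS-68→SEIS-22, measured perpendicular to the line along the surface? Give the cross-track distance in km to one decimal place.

654.0 km

δ₁₃ = central angle MS-68→FT-14 = 0.217749 rad  (haversine)
θ₁₃ = bearing MS-68→FT-14 = 212.572°,  θ₁₂ = bearing MS-68→SEIS-22 = 240.887°
dₓₜ = R·arcsin(sin δ₁₃ · sin(θ₁₃ − θ₁₂)) = 6371·arcsin(0.21603·sin(-28.315°)) = -653.968 km
|dₓₜ| = 653.968 km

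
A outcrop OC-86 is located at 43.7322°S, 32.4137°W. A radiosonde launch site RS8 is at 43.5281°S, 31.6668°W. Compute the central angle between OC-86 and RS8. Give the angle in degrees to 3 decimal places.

Δφ = 0.2041°,  Δλ = 0.7469°
a = sin²(Δφ/2) + cos φ₁ cos φ₂ sin²(Δλ/2) = 0.000025
c = 2·arcsin(√a) = 0.010085 rad = 0.5779°

0.578°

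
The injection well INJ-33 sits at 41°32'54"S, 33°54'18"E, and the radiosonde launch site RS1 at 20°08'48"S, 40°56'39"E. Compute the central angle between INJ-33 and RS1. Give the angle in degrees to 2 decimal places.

22.22°

INJ-33: φ = -41.54833°, λ = +33.90500°
RS1: φ = -20.14667°, λ = +40.94417°
Δφ = 21.4017°,  Δλ = 7.0392°
a = sin²(Δφ/2) + cos φ₁ cos φ₂ sin²(Δλ/2) = 0.037125
c = 2·arcsin(√a) = 0.387784 rad = 22.2184°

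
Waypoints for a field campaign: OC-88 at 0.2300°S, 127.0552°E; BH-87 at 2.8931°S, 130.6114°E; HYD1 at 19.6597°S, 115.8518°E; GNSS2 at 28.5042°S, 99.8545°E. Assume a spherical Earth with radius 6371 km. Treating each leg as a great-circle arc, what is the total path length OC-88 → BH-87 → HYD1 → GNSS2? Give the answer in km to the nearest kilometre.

OC-88→BH-87: c = 0.077519 rad, d = 493.87 km
BH-87→HYD1: c = 0.385916 rad, d = 2458.67 km
HYD1→GNSS2: c = 0.297535 rad, d = 1895.60 km
Total = 493.87 + 2458.67 + 1895.60 = 4848.14 km

4848 km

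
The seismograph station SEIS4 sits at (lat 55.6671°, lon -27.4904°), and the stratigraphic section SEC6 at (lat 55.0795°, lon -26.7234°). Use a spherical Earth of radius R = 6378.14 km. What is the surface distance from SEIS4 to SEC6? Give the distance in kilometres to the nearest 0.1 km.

81.4 km

Δφ = -0.5876°,  Δλ = 0.7670°
a = sin²(Δφ/2) + cos φ₁ cos φ₂ sin²(Δλ/2) = 0.000041
c = 2·arcsin(√a) = 0.012768 rad = 0.7316°
d = R·c = 6378.14 × 0.012768 = 81.4 km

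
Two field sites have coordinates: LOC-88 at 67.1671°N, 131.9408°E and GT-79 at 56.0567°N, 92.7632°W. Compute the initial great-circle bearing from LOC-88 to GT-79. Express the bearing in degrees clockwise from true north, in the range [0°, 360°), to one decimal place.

Δλ = 135.2960°
y = sin Δλ · cos φ₂ = 0.392784
x = cos φ₁ sin φ₂ − sin φ₁ cos φ₂ cos Δλ = 0.687684
θ = atan2(y, x) = 29.7337° → 29.7337° (mod 360°)

29.7°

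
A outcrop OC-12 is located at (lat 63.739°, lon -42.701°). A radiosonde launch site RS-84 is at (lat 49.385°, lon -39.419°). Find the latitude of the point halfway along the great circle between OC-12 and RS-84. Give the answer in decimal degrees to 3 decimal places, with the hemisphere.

56.572°N

Bx = cos φ₂ cos Δλ = 0.649905,  By = cos φ₂ sin Δλ = 0.037268
φₘ = atan2(sin φ₁ + sin φ₂, √((cos φ₁ + Bx)² + By²)) = 56.57241°
λₘ = λ₁ + atan2(By, cos φ₁ + Bx) = -40.74699°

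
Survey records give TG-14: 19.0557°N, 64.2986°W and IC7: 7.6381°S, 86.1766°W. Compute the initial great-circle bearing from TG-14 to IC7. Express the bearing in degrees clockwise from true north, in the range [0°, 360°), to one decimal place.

220.9°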